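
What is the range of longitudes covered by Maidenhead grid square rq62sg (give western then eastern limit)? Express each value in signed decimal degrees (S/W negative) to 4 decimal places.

Field R=17, Q=16: +17·20° lon, +16·10° lat → SW at lon 160°, lat 70°.
Square 6, 2: +6·2° lon, +2·1° lat → SW at lon 172°, lat 72°.
Subsquare s=18, g=6: +18·0.0833333° lon, +6·0.0416667° lat → SW at lon 173.5°, lat 72.25°.
Cell spans 0.0833333° lon × 0.0416667° lat.
west 173.5000, east 173.5833.

173.5000, 173.5833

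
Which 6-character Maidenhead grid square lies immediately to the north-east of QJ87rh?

Longitude subsquare r = 17; +1 → 18 = s.
Latitude subsquare h = 7; +1 → 8 = i.

QJ87si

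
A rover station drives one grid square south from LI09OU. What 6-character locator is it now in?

Latitude subsquare u = 20; −1 → 19 = t.
The longitude characters are unchanged.

LI09ot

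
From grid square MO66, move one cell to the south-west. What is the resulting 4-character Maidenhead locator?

Longitude square 6; −1 → 5.
Latitude square 6; −1 → 5.

MO55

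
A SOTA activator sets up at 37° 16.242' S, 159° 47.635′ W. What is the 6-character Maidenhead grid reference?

Add 180° to longitude and 90° to latitude: 20.2061, 52.7293.
Field: lon ⌊20.2061/20⌋ = 1 → B; lat ⌊52.7293/10⌋ = 5 → F.
Square: lon ⌊0.2061/2⌋ = 0; lat ⌊2.7293/1⌋ = 2.
Subsquare: lon ⌊0.2061/0.0833333⌋ = 2 → c; lat ⌊0.7293/0.0416667⌋ = 17 → r.

BF02cr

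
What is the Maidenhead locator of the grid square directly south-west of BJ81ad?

BJ71xc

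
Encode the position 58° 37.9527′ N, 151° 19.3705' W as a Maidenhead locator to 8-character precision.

Offset from 180°W / 90°S: lon 28.67716°, lat 148.63254°.
Field: lon ⌊28.67716/20⌋ = 1 → B; lat ⌊148.63254/10⌋ = 14 → O.
Square: lon ⌊8.67716/2⌋ = 4; lat ⌊8.63254/1⌋ = 8.
Subsquare: lon ⌊0.67716/0.0833333⌋ = 8 → i; lat ⌊0.63254/0.0416667⌋ = 15 → p.
Extended square: lon ⌊0.01049/0.00833333⌋ = 1; lat ⌊0.00754/0.00416667⌋ = 1.

BO48ip11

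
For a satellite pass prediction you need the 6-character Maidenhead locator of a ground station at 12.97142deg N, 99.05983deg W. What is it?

EK02lx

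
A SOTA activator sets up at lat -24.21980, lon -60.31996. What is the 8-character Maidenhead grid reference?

FG95us17

Offset from 180°W / 90°S: lon 119.68004°, lat 65.78020°.
Field: lon ⌊119.68004/20⌋ = 5 → F; lat ⌊65.78020/10⌋ = 6 → G.
Square: lon ⌊19.68004/2⌋ = 9; lat ⌊5.78020/1⌋ = 5.
Subsquare: lon ⌊1.68004/0.0833333⌋ = 20 → u; lat ⌊0.78020/0.0416667⌋ = 18 → s.
Extended square: lon ⌊0.01337/0.00833333⌋ = 1; lat ⌊0.03020/0.00416667⌋ = 7.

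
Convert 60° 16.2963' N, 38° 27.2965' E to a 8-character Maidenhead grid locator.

Shift to the Maidenhead origin (180°W, 90°S): lon 218.45494, lat 150.27160.
Field: lon ⌊218.45494/20⌋ = 10 → K; lat ⌊150.27160/10⌋ = 15 → P.
Square: lon ⌊18.45494/2⌋ = 9; lat ⌊0.27160/1⌋ = 0.
Subsquare: lon ⌊0.45494/0.0833333⌋ = 5 → f; lat ⌊0.27160/0.0416667⌋ = 6 → g.
Extended square: lon ⌊0.03828/0.00833333⌋ = 4; lat ⌊0.02160/0.00416667⌋ = 5.

KP90fg45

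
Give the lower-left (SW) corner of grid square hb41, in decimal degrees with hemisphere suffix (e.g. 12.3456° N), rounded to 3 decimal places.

79.000° S, 32.000° W

Field H=7, B=1: +7·20° lon, +1·10° lat → SW at lon -40°, lat -80°.
Square 4, 1: +4·2° lon, +1·1° lat → SW at lon -32°, lat -79°.
latitude 79.000° S, longitude 32.000° W.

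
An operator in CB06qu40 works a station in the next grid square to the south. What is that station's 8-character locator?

CB06qt49

Latitude extended square 0; −1 → -1, wraps to 9, carry into subsquare.
Latitude subsquare u = 20; −1 → 19 = t.
The longitude characters are unchanged.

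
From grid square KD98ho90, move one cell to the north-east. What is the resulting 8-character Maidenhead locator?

Longitude extended square 9; +1 → 10, wraps to 0, carry into subsquare.
Longitude subsquare h = 7; +1 → 8 = i.
Latitude extended square 0; +1 → 1.

KD98io01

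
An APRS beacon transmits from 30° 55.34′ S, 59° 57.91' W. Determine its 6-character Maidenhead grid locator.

GF09ab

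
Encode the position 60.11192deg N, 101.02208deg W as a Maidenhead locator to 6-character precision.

DP90lc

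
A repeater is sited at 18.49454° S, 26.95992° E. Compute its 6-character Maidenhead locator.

KH31lm

Add 180° to longitude and 90° to latitude: 206.9599, 71.5055.
Field: 206.9599/20 → 10 → K, 71.5055/10 → 7 → H; chars KH.
Square: 6.9599/2 → 3, 1.5055/1 → 1; chars 31.
Subsquare: 0.9599/0.0833333 → 11 → l, 0.5055/0.0416667 → 12 → m; chars lm.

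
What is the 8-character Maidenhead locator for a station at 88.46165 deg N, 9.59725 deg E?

JR48tl10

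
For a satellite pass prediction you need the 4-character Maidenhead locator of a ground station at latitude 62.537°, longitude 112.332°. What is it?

Offset from 180°W / 90°S: lon 292.33°, lat 152.54°.
Field: lon ⌊292.33/20⌋ = 14 → O; lat ⌊152.54/10⌋ = 15 → P.
Square: lon ⌊12.33/2⌋ = 6; lat ⌊2.54/1⌋ = 2.

OP62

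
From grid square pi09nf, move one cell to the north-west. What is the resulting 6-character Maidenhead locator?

PI09mg

Longitude subsquare n = 13; −1 → 12 = m.
Latitude subsquare f = 5; +1 → 6 = g.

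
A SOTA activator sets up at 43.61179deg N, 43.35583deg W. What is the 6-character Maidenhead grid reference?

GN83ho

Offset from 180°W / 90°S: lon 136.6442°, lat 133.6118°.
Field: 136.6442/20 → 6 → G, 133.6118/10 → 13 → N; chars GN.
Square: 16.6442/2 → 8, 3.6118/1 → 3; chars 83.
Subsquare: 0.6442/0.0833333 → 7 → h, 0.6118/0.0416667 → 14 → o; chars ho.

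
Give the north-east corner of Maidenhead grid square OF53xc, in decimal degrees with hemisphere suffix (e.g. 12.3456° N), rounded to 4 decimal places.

Field O=14, F=5: +14·20° lon, +5·10° lat → SW at lon 100°, lat -40°.
Square 5, 3: +5·2° lon, +3·1° lat → SW at lon 110°, lat -37°.
Subsquare x=23, c=2: +23·0.0833333° lon, +2·0.0416667° lat → SW at lon 111.917°, lat -36.9167°.
Cell spans 0.0833333° lon × 0.0416667° lat. NE corner is SW corner plus one full cell.
latitude 36.8750° S, longitude 112.0000° E.

36.8750° S, 112.0000° E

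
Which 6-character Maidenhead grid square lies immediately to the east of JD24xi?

JD34ai

Longitude subsquare x = 23; +1 → 24, wraps to 0 = a, carry into square.
Longitude square 2; +1 → 3.
The latitude characters are unchanged.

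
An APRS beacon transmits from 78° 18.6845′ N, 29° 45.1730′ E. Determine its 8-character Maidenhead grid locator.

KQ48vh04

Offset from 180°W / 90°S: lon 209.75288°, lat 168.31141°.
Field (20°×10°, letters A–R): lon ⌊209.75288/20⌋ = 10 → K; lat ⌊168.31141/10⌋ = 16 → Q.
Square (2°×1°, digits 0–9): lon ⌊9.75288/2⌋ = 4; lat ⌊8.31141/1⌋ = 8.
Subsquare (5′×2.5′, letters a–x): lon ⌊1.75288/0.0833333⌋ = 21 → v; lat ⌊0.31141/0.0416667⌋ = 7 → h.
Extended square (30″×15″, digits 0–9): lon ⌊0.00288/0.00833333⌋ = 0; lat ⌊0.01974/0.00416667⌋ = 4.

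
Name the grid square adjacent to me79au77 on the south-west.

ME79au66

Longitude extended square 7; −1 → 6.
Latitude extended square 7; −1 → 6.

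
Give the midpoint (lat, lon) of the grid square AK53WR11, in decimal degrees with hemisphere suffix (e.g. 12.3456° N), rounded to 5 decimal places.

13.71458° N, 168.15417° W

Field A=0, K=10: +0·20° lon, +10·10° lat → SW at lon -180°, lat 10°.
Square 5, 3: +5·2° lon, +3·1° lat → SW at lon -170°, lat 13°.
Subsquare w=22, r=17: +22·0.0833333° lon, +17·0.0416667° lat → SW at lon -168.167°, lat 13.7083°.
Extended square 1, 1: +1·0.00833333° lon, +1·0.00416667° lat → SW at lon -168.158°, lat 13.7125°.
Cell spans 0.00833333° lon × 0.00416667° lat. Centre is SW corner plus half of each.
latitude 13.71458° N, longitude 168.15417° W.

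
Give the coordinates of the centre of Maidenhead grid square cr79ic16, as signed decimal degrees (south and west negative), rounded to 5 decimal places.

Field C=2, R=17: +2·20° lon, +17·10° lat → SW at lon -140°, lat 80°.
Square 7, 9: +7·2° lon, +9·1° lat → SW at lon -126°, lat 89°.
Subsquare i=8, c=2: +8·0.0833333° lon, +2·0.0416667° lat → SW at lon -125.333°, lat 89.0833°.
Extended square 1, 6: +1·0.00833333° lon, +6·0.00416667° lat → SW at lon -125.325°, lat 89.1083°.
Cell spans 0.00833333° lon × 0.00416667° lat. Centre is SW corner plus half of each.
latitude 89.11042, longitude -125.32083.

89.11042, -125.32083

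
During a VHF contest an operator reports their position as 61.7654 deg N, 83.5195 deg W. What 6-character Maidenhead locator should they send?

Add 180° to longitude and 90° to latitude: 96.4805, 151.7654.
Field: 96.4805/20 → 4 → E, 151.7654/10 → 15 → P; chars EP.
Square: 16.4805/2 → 8, 1.7654/1 → 1; chars 81.
Subsquare: 0.4805/0.0833333 → 5 → f, 0.7654/0.0416667 → 18 → s; chars fs.

EP81fs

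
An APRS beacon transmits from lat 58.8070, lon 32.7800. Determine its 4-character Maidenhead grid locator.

Offset from 180°W / 90°S: lon 212.78°, lat 148.81°.
Field: lon ⌊212.78/20⌋ = 10 → K; lat ⌊148.81/10⌋ = 14 → O.
Square: lon ⌊12.78/2⌋ = 6; lat ⌊8.81/1⌋ = 8.

KO68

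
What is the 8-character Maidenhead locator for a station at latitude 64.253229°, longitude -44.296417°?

Add 180° to longitude and 90° to latitude: 135.70358, 154.25323.
Field: 135.70358/20 → 6 → G, 154.25323/10 → 15 → P; chars GP.
Square: 15.70358/2 → 7, 4.25323/1 → 4; chars 74.
Subsquare: 1.70358/0.0833333 → 20 → u, 0.25323/0.0416667 → 6 → g; chars ug.
Extended square: 0.03692/0.00833333 → 4, 0.00323/0.00416667 → 0; chars 40.

GP74ug40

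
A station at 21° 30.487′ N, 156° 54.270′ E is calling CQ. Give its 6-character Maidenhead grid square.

QL81km

Add 180° to longitude and 90° to latitude: 336.9045, 111.5081.
Field: lon ⌊336.9045/20⌋ = 16 → Q; lat ⌊111.5081/10⌋ = 11 → L.
Square: lon ⌊16.9045/2⌋ = 8; lat ⌊1.5081/1⌋ = 1.
Subsquare: lon ⌊0.9045/0.0833333⌋ = 10 → k; lat ⌊0.5081/0.0416667⌋ = 12 → m.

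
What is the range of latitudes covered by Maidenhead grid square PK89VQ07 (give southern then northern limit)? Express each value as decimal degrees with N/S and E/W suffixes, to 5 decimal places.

19.69583° N, 19.70000° N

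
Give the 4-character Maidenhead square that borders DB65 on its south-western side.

DB54

Longitude square 6; −1 → 5.
Latitude square 5; −1 → 4.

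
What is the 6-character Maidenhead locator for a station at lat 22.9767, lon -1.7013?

Shift to the Maidenhead origin (180°W, 90°S): lon 178.2987, lat 112.9767.
Field (20°×10°, letters A–R): lon ⌊178.2987/20⌋ = 8 → I; lat ⌊112.9767/10⌋ = 11 → L.
Square (2°×1°, digits 0–9): lon ⌊18.2987/2⌋ = 9; lat ⌊2.9767/1⌋ = 2.
Subsquare (5′×2.5′, letters a–x): lon ⌊0.2987/0.0833333⌋ = 3 → d; lat ⌊0.9767/0.0416667⌋ = 23 → x.

IL92dx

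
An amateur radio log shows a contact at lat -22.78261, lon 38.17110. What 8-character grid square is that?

KG97cf02

Add 180° to longitude and 90° to latitude: 218.17110, 67.21739.
Field: lon ⌊218.17110/20⌋ = 10 → K; lat ⌊67.21739/10⌋ = 6 → G.
Square: lon ⌊18.17110/2⌋ = 9; lat ⌊7.21739/1⌋ = 7.
Subsquare: lon ⌊0.17110/0.0833333⌋ = 2 → c; lat ⌊0.21739/0.0416667⌋ = 5 → f.
Extended square: lon ⌊0.00443/0.00833333⌋ = 0; lat ⌊0.00906/0.00416667⌋ = 2.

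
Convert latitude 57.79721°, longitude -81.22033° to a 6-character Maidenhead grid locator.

EO97jt

Add 180° to longitude and 90° to latitude: 98.7797, 147.7972.
Field (20°×10°, letters A–R): lon ⌊98.7797/20⌋ = 4 → E; lat ⌊147.7972/10⌋ = 14 → O.
Square (2°×1°, digits 0–9): lon ⌊18.7797/2⌋ = 9; lat ⌊7.7972/1⌋ = 7.
Subsquare (5′×2.5′, letters a–x): lon ⌊0.7797/0.0833333⌋ = 9 → j; lat ⌊0.7972/0.0416667⌋ = 19 → t.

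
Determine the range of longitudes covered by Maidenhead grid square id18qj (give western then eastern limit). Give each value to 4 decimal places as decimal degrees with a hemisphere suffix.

Field I=8, D=3: +8·20° lon, +3·10° lat → SW at lon -20°, lat -60°.
Square 1, 8: +1·2° lon, +8·1° lat → SW at lon -18°, lat -52°.
Subsquare q=16, j=9: +16·0.0833333° lon, +9·0.0416667° lat → SW at lon -16.6667°, lat -51.625°.
Cell spans 0.0833333° lon × 0.0416667° lat.
west 16.6667° W, east 16.5833° W.

16.6667° W, 16.5833° W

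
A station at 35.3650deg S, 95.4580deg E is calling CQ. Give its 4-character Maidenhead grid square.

NF74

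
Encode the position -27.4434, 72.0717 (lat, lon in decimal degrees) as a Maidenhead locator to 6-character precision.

MG62an

Shift to the Maidenhead origin (180°W, 90°S): lon 252.0717, lat 62.5566.
Field: lon ⌊252.0717/20⌋ = 12 → M; lat ⌊62.5566/10⌋ = 6 → G.
Square: lon ⌊12.0717/2⌋ = 6; lat ⌊2.5566/1⌋ = 2.
Subsquare: lon ⌊0.0717/0.0833333⌋ = 0 → a; lat ⌊0.5566/0.0416667⌋ = 13 → n.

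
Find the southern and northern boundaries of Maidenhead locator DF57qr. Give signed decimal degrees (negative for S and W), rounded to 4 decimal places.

Field D=3, F=5: +3·20° lon, +5·10° lat → SW at lon -120°, lat -40°.
Square 5, 7: +5·2° lon, +7·1° lat → SW at lon -110°, lat -33°.
Subsquare q=16, r=17: +16·0.0833333° lon, +17·0.0416667° lat → SW at lon -108.667°, lat -32.2917°.
Cell spans 0.0833333° lon × 0.0416667° lat.
south -32.2917, north -32.2500.

-32.2917, -32.2500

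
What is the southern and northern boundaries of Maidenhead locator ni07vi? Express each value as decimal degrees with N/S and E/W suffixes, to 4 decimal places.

Field N=13, I=8: +13·20° lon, +8·10° lat → SW at lon 80°, lat -10°.
Square 0, 7: +0·2° lon, +7·1° lat → SW at lon 80°, lat -3°.
Subsquare v=21, i=8: +21·0.0833333° lon, +8·0.0416667° lat → SW at lon 81.75°, lat -2.66667°.
Cell spans 0.0833333° lon × 0.0416667° lat.
south 2.6667° S, north 2.6250° S.

2.6667° S, 2.6250° S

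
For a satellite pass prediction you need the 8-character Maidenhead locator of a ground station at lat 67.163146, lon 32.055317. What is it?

Offset from 180°W / 90°S: lon 212.05532°, lat 157.16315°.
Field (20°×10°, letters A–R): lon ⌊212.05532/20⌋ = 10 → K; lat ⌊157.16315/10⌋ = 15 → P.
Square (2°×1°, digits 0–9): lon ⌊12.05532/2⌋ = 6; lat ⌊7.16315/1⌋ = 7.
Subsquare (5′×2.5′, letters a–x): lon ⌊0.05532/0.0833333⌋ = 0 → a; lat ⌊0.16315/0.0416667⌋ = 3 → d.
Extended square (30″×15″, digits 0–9): lon ⌊0.05532/0.00833333⌋ = 6; lat ⌊0.03815/0.00416667⌋ = 9.

KP67ad69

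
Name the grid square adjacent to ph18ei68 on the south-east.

PH18ei77

Longitude extended square 6; +1 → 7.
Latitude extended square 8; −1 → 7.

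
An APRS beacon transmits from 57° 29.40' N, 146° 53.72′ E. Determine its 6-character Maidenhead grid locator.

Offset from 180°W / 90°S: lon 326.8953°, lat 147.4900°.
Field (20°×10°, letters A–R): 326.8953/20 → 16 → Q, 147.4900/10 → 14 → O; chars QO.
Square (2°×1°, digits 0–9): 6.8953/2 → 3, 7.4900/1 → 7; chars 37.
Subsquare (5′×2.5′, letters a–x): 0.8953/0.0833333 → 10 → k, 0.4900/0.0416667 → 11 → l; chars kl.

QO37kl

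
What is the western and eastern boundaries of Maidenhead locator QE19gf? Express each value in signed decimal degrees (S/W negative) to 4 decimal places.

Field Q=16, E=4: +16·20° lon, +4·10° lat → SW at lon 140°, lat -50°.
Square 1, 9: +1·2° lon, +9·1° lat → SW at lon 142°, lat -41°.
Subsquare g=6, f=5: +6·0.0833333° lon, +5·0.0416667° lat → SW at lon 142.5°, lat -40.7917°.
Cell spans 0.0833333° lon × 0.0416667° lat.
west 142.5000, east 142.5833.

142.5000, 142.5833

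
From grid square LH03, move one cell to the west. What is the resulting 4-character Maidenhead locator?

Longitude square 0; −1 → -1, wraps to 9, carry into field.
Longitude field L = 11; −1 → 10 = K.
The latitude characters are unchanged.

KH93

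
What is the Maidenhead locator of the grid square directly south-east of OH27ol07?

OH27ol16

Longitude extended square 0; +1 → 1.
Latitude extended square 7; −1 → 6.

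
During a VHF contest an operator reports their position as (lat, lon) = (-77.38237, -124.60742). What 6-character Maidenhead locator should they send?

CB72qo

Add 180° to longitude and 90° to latitude: 55.3926, 12.6176.
Field: 55.3926/20 → 2 → C, 12.6176/10 → 1 → B; chars CB.
Square: 15.3926/2 → 7, 2.6176/1 → 2; chars 72.
Subsquare: 1.3926/0.0833333 → 16 → q, 0.6176/0.0416667 → 14 → o; chars qo.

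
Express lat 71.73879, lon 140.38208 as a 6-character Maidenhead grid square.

QQ01er

Add 180° to longitude and 90° to latitude: 320.3821, 161.7388.
Field (20°×10°, letters A–R): lon ⌊320.3821/20⌋ = 16 → Q; lat ⌊161.7388/10⌋ = 16 → Q.
Square (2°×1°, digits 0–9): lon ⌊0.3821/2⌋ = 0; lat ⌊1.7388/1⌋ = 1.
Subsquare (5′×2.5′, letters a–x): lon ⌊0.3821/0.0833333⌋ = 4 → e; lat ⌊0.7388/0.0416667⌋ = 17 → r.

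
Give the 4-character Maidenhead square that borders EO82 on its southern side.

EO81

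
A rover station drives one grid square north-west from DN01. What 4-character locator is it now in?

CN92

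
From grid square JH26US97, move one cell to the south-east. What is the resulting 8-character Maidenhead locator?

JH26vs06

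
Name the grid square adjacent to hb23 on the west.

HB13

Longitude square 2; −1 → 1.
The latitude characters are unchanged.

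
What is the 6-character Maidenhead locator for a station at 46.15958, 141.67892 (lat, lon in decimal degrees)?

QN06ud

Offset from 180°W / 90°S: lon 321.6789°, lat 136.1596°.
Field (20°×10°, letters A–R): lon ⌊321.6789/20⌋ = 16 → Q; lat ⌊136.1596/10⌋ = 13 → N.
Square (2°×1°, digits 0–9): lon ⌊1.6789/2⌋ = 0; lat ⌊6.1596/1⌋ = 6.
Subsquare (5′×2.5′, letters a–x): lon ⌊1.6789/0.0833333⌋ = 20 → u; lat ⌊0.1596/0.0416667⌋ = 3 → d.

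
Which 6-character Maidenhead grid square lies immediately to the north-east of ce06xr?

CE16as

Longitude subsquare x = 23; +1 → 24, wraps to 0 = a, carry into square.
Longitude square 0; +1 → 1.
Latitude subsquare r = 17; +1 → 18 = s.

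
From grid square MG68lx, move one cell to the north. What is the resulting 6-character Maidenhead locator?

Latitude subsquare x = 23; +1 → 24, wraps to 0 = a, carry into square.
Latitude square 8; +1 → 9.
The longitude characters are unchanged.

MG69la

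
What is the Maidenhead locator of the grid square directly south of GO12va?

GO11vx

Latitude subsquare a = 0; −1 → -1, wraps to 23 = x, carry into square.
Latitude square 2; −1 → 1.
The longitude characters are unchanged.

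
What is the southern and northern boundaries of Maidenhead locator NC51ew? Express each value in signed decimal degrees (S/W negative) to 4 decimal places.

Field N=13, C=2: +13·20° lon, +2·10° lat → SW at lon 80°, lat -70°.
Square 5, 1: +5·2° lon, +1·1° lat → SW at lon 90°, lat -69°.
Subsquare e=4, w=22: +4·0.0833333° lon, +22·0.0416667° lat → SW at lon 90.3333°, lat -68.0833°.
Cell spans 0.0833333° lon × 0.0416667° lat.
south -68.0833, north -68.0417.

-68.0833, -68.0417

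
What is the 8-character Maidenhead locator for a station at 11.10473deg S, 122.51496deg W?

CH88rv84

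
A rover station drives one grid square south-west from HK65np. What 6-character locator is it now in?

Longitude subsquare n = 13; −1 → 12 = m.
Latitude subsquare p = 15; −1 → 14 = o.

HK65mo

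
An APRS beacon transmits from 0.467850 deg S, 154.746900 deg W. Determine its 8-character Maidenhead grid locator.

Offset from 180°W / 90°S: lon 25.25310°, lat 89.53215°.
Field: 25.25310/20 → 1 → B, 89.53215/10 → 8 → I; chars BI.
Square: 5.25310/2 → 2, 9.53215/1 → 9; chars 29.
Subsquare: 1.25310/0.0833333 → 15 → p, 0.53215/0.0416667 → 12 → m; chars pm.
Extended square: 0.00310/0.00833333 → 0, 0.03215/0.00416667 → 7; chars 07.

BI29pm07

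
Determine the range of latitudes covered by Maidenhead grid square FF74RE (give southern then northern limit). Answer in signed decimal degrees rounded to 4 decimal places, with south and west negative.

Field F=5, F=5: +5·20° lon, +5·10° lat → SW at lon -80°, lat -40°.
Square 7, 4: +7·2° lon, +4·1° lat → SW at lon -66°, lat -36°.
Subsquare r=17, e=4: +17·0.0833333° lon, +4·0.0416667° lat → SW at lon -64.5833°, lat -35.8333°.
Cell spans 0.0833333° lon × 0.0416667° lat.
south -35.8333, north -35.7917.

-35.8333, -35.7917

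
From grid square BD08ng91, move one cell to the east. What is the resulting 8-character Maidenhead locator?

BD08og01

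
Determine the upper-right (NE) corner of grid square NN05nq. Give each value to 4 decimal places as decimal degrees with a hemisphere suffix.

45.7083° N, 81.1667° E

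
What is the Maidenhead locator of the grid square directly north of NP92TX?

Latitude subsquare x = 23; +1 → 24, wraps to 0 = a, carry into square.
Latitude square 2; +1 → 3.
The longitude characters are unchanged.

NP93ta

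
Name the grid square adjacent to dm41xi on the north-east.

DM51aj

Longitude subsquare x = 23; +1 → 24, wraps to 0 = a, carry into square.
Longitude square 4; +1 → 5.
Latitude subsquare i = 8; +1 → 9 = j.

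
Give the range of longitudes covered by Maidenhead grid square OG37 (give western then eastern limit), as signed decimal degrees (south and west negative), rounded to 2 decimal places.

Field O=14, G=6: +14·20° lon, +6·10° lat → SW at lon 100°, lat -30°.
Square 3, 7: +3·2° lon, +7·1° lat → SW at lon 106°, lat -23°.
Cell spans 2° lon × 1° lat.
west 106.00, east 108.00.

106.00, 108.00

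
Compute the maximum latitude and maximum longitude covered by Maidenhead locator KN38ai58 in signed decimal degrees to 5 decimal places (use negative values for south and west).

48.37083, 26.05000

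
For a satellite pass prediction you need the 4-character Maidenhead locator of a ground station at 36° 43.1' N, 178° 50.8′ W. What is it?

AM06

Shift to the Maidenhead origin (180°W, 90°S): lon 1.15, lat 126.72.
Field: lon ⌊1.15/20⌋ = 0 → A; lat ⌊126.72/10⌋ = 12 → M.
Square: lon ⌊1.15/2⌋ = 0; lat ⌊6.72/1⌋ = 6.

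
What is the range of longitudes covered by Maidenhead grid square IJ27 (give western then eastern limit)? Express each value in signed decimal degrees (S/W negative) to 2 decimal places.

Field I=8, J=9: +8·20° lon, +9·10° lat → SW at lon -20°, lat 0°.
Square 2, 7: +2·2° lon, +7·1° lat → SW at lon -16°, lat 7°.
Cell spans 2° lon × 1° lat.
west -16.00, east -14.00.

-16.00, -14.00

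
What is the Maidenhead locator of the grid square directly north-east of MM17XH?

Longitude subsquare x = 23; +1 → 24, wraps to 0 = a, carry into square.
Longitude square 1; +1 → 2.
Latitude subsquare h = 7; +1 → 8 = i.

MM27ai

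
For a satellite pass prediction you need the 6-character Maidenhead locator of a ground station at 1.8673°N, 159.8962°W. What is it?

BJ01bu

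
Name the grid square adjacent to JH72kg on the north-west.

JH72jh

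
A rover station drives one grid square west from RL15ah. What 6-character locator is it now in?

RL05xh

Longitude subsquare a = 0; −1 → -1, wraps to 23 = x, carry into square.
Longitude square 1; −1 → 0.
The latitude characters are unchanged.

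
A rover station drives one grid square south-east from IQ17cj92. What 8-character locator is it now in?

IQ17dj01

Longitude extended square 9; +1 → 10, wraps to 0, carry into subsquare.
Longitude subsquare c = 2; +1 → 3 = d.
Latitude extended square 2; −1 → 1.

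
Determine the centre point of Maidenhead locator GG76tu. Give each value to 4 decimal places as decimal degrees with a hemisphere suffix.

23.1458° S, 44.3750° W

Field G=6, G=6: +6·20° lon, +6·10° lat → SW at lon -60°, lat -30°.
Square 7, 6: +7·2° lon, +6·1° lat → SW at lon -46°, lat -24°.
Subsquare t=19, u=20: +19·0.0833333° lon, +20·0.0416667° lat → SW at lon -44.4167°, lat -23.1667°.
Cell spans 0.0833333° lon × 0.0416667° lat. Centre is SW corner plus half of each.
latitude 23.1458° S, longitude 44.3750° W.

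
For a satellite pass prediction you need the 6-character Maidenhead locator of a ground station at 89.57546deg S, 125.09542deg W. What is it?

Add 180° to longitude and 90° to latitude: 54.9046, 0.4245.
Field (20°×10°, letters A–R): lon ⌊54.9046/20⌋ = 2 → C; lat ⌊0.4245/10⌋ = 0 → A.
Square (2°×1°, digits 0–9): lon ⌊14.9046/2⌋ = 7; lat ⌊0.4245/1⌋ = 0.
Subsquare (5′×2.5′, letters a–x): lon ⌊0.9046/0.0833333⌋ = 10 → k; lat ⌊0.4245/0.0416667⌋ = 10 → k.

CA70kk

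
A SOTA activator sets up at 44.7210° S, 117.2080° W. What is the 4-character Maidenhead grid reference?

Offset from 180°W / 90°S: lon 62.79°, lat 45.28°.
Field (20°×10°, letters A–R): 62.79/20 → 3 → D, 45.28/10 → 4 → E; chars DE.
Square (2°×1°, digits 0–9): 2.79/2 → 1, 5.28/1 → 5; chars 15.

DE15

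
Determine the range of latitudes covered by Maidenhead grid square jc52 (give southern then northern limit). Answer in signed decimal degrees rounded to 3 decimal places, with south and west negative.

Field J=9, C=2: +9·20° lon, +2·10° lat → SW at lon 0°, lat -70°.
Square 5, 2: +5·2° lon, +2·1° lat → SW at lon 10°, lat -68°.
Cell spans 2° lon × 1° lat.
south -68.000, north -67.000.

-68.000, -67.000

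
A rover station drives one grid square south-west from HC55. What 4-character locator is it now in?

Longitude square 5; −1 → 4.
Latitude square 5; −1 → 4.

HC44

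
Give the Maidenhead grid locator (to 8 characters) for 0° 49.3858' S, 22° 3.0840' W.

Add 180° to longitude and 90° to latitude: 157.94860, 89.17690.
Field (20°×10°, letters A–R): lon ⌊157.94860/20⌋ = 7 → H; lat ⌊89.17690/10⌋ = 8 → I.
Square (2°×1°, digits 0–9): lon ⌊17.94860/2⌋ = 8; lat ⌊9.17690/1⌋ = 9.
Subsquare (5′×2.5′, letters a–x): lon ⌊1.94860/0.0833333⌋ = 23 → x; lat ⌊0.17690/0.0416667⌋ = 4 → e.
Extended square (30″×15″, digits 0–9): lon ⌊0.03193/0.00833333⌋ = 3; lat ⌊0.01024/0.00416667⌋ = 2.

HI89xe32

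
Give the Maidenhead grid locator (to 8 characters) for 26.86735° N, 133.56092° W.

CL36fu28

Add 180° to longitude and 90° to latitude: 46.43908, 116.86735.
Field: 46.43908/20 → 2 → C, 116.86735/10 → 11 → L; chars CL.
Square: 6.43908/2 → 3, 6.86735/1 → 6; chars 36.
Subsquare: 0.43908/0.0833333 → 5 → f, 0.86735/0.0416667 → 20 → u; chars fu.
Extended square: 0.02241/0.00833333 → 2, 0.03402/0.00416667 → 8; chars 28.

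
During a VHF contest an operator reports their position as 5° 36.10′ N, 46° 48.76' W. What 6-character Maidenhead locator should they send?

GJ65oo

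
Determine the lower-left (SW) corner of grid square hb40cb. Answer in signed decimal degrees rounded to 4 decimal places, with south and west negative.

Field H=7, B=1: +7·20° lon, +1·10° lat → SW at lon -40°, lat -80°.
Square 4, 0: +4·2° lon, +0·1° lat → SW at lon -32°, lat -80°.
Subsquare c=2, b=1: +2·0.0833333° lon, +1·0.0416667° lat → SW at lon -31.8333°, lat -79.9583°.
latitude -79.9583, longitude -31.8333.

-79.9583, -31.8333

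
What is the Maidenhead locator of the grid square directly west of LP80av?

LP70xv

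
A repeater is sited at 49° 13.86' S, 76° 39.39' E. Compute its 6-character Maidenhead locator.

ME80hs

Add 180° to longitude and 90° to latitude: 256.6565, 40.7690.
Field (20°×10°, letters A–R): 256.6565/20 → 12 → M, 40.7690/10 → 4 → E; chars ME.
Square (2°×1°, digits 0–9): 16.6565/2 → 8, 0.7690/1 → 0; chars 80.
Subsquare (5′×2.5′, letters a–x): 0.6565/0.0833333 → 7 → h, 0.7690/0.0416667 → 18 → s; chars hs.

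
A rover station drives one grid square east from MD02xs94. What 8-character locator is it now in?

MD12as04

Longitude extended square 9; +1 → 10, wraps to 0, carry into subsquare.
Longitude subsquare x = 23; +1 → 24, wraps to 0 = a, carry into square.
Longitude square 0; +1 → 1.
The latitude characters are unchanged.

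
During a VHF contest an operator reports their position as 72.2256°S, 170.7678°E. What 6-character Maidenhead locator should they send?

RB57js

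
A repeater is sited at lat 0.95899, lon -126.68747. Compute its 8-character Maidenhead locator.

CJ60px70

Offset from 180°W / 90°S: lon 53.31253°, lat 90.95899°.
Field (20°×10°, letters A–R): lon ⌊53.31253/20⌋ = 2 → C; lat ⌊90.95899/10⌋ = 9 → J.
Square (2°×1°, digits 0–9): lon ⌊13.31253/2⌋ = 6; lat ⌊0.95899/1⌋ = 0.
Subsquare (5′×2.5′, letters a–x): lon ⌊1.31253/0.0833333⌋ = 15 → p; lat ⌊0.95899/0.0416667⌋ = 23 → x.
Extended square (30″×15″, digits 0–9): lon ⌊0.06253/0.00833333⌋ = 7; lat ⌊0.00066/0.00416667⌋ = 0.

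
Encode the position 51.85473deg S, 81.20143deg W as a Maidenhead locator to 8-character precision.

ED98jd54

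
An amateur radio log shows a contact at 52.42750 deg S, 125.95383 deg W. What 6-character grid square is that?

Add 180° to longitude and 90° to latitude: 54.0462, 37.5725.
Field: lon ⌊54.0462/20⌋ = 2 → C; lat ⌊37.5725/10⌋ = 3 → D.
Square: lon ⌊14.0462/2⌋ = 7; lat ⌊7.5725/1⌋ = 7.
Subsquare: lon ⌊0.0462/0.0833333⌋ = 0 → a; lat ⌊0.5725/0.0416667⌋ = 13 → n.

CD77an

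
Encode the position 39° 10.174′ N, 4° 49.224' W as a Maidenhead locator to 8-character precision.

IM79oe10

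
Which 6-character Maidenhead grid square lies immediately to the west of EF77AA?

Longitude subsquare a = 0; −1 → -1, wraps to 23 = x, carry into square.
Longitude square 7; −1 → 6.
The latitude characters are unchanged.

EF67xa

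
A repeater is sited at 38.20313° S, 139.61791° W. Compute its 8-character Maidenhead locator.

CF01et51

Offset from 180°W / 90°S: lon 40.38209°, lat 51.79687°.
Field (20°×10°, letters A–R): lon ⌊40.38209/20⌋ = 2 → C; lat ⌊51.79687/10⌋ = 5 → F.
Square (2°×1°, digits 0–9): lon ⌊0.38209/2⌋ = 0; lat ⌊1.79687/1⌋ = 1.
Subsquare (5′×2.5′, letters a–x): lon ⌊0.38209/0.0833333⌋ = 4 → e; lat ⌊0.79687/0.0416667⌋ = 19 → t.
Extended square (30″×15″, digits 0–9): lon ⌊0.04876/0.00833333⌋ = 5; lat ⌊0.00520/0.00416667⌋ = 1.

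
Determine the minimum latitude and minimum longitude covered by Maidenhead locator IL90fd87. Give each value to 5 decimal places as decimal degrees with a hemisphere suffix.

Field I=8, L=11: +8·20° lon, +11·10° lat → SW at lon -20°, lat 20°.
Square 9, 0: +9·2° lon, +0·1° lat → SW at lon -2°, lat 20°.
Subsquare f=5, d=3: +5·0.0833333° lon, +3·0.0416667° lat → SW at lon -1.58333°, lat 20.125°.
Extended square 8, 7: +8·0.00833333° lon, +7·0.00416667° lat → SW at lon -1.51667°, lat 20.1542°.
latitude 20.15417° N, longitude 1.51667° W.

20.15417° N, 1.51667° W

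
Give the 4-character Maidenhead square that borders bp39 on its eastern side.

BP49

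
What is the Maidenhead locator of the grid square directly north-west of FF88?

FF79

Longitude square 8; −1 → 7.
Latitude square 8; +1 → 9.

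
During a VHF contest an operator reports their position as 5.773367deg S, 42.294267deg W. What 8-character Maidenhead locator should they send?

Offset from 180°W / 90°S: lon 137.70573°, lat 84.22663°.
Field: lon ⌊137.70573/20⌋ = 6 → G; lat ⌊84.22663/10⌋ = 8 → I.
Square: lon ⌊17.70573/2⌋ = 8; lat ⌊4.22663/1⌋ = 4.
Subsquare: lon ⌊1.70573/0.0833333⌋ = 20 → u; lat ⌊0.22663/0.0416667⌋ = 5 → f.
Extended square: lon ⌊0.03907/0.00833333⌋ = 4; lat ⌊0.01830/0.00416667⌋ = 4.

GI84uf44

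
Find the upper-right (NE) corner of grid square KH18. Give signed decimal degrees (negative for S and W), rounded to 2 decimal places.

-11.00, 24.00

Field K=10, H=7: +10·20° lon, +7·10° lat → SW at lon 20°, lat -20°.
Square 1, 8: +1·2° lon, +8·1° lat → SW at lon 22°, lat -12°.
Cell spans 2° lon × 1° lat. NE corner is SW corner plus one full cell.
latitude -11.00, longitude 24.00.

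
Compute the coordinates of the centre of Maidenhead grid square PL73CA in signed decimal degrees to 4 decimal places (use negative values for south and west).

23.0208, 134.2083

Field P=15, L=11: +15·20° lon, +11·10° lat → SW at lon 120°, lat 20°.
Square 7, 3: +7·2° lon, +3·1° lat → SW at lon 134°, lat 23°.
Subsquare c=2, a=0: +2·0.0833333° lon, +0·0.0416667° lat → SW at lon 134.167°, lat 23°.
Cell spans 0.0833333° lon × 0.0416667° lat. Centre is SW corner plus half of each.
latitude 23.0208, longitude 134.2083.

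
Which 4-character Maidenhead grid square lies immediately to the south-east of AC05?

Longitude square 0; +1 → 1.
Latitude square 5; −1 → 4.

AC14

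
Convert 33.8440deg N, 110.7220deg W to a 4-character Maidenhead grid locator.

Offset from 180°W / 90°S: lon 69.28°, lat 123.84°.
Field: lon ⌊69.28/20⌋ = 3 → D; lat ⌊123.84/10⌋ = 12 → M.
Square: lon ⌊9.28/2⌋ = 4; lat ⌊3.84/1⌋ = 3.

DM43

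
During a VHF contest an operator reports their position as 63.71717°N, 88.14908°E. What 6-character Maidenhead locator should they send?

NP43br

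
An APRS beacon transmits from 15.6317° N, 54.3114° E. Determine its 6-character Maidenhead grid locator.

LK75dp

Shift to the Maidenhead origin (180°W, 90°S): lon 234.3114, lat 105.6317.
Field (20°×10°, letters A–R): 234.3114/20 → 11 → L, 105.6317/10 → 10 → K; chars LK.
Square (2°×1°, digits 0–9): 14.3114/2 → 7, 5.6317/1 → 5; chars 75.
Subsquare (5′×2.5′, letters a–x): 0.3114/0.0833333 → 3 → d, 0.6317/0.0416667 → 15 → p; chars dp.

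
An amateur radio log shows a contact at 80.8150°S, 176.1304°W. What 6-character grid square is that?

AA19we

Shift to the Maidenhead origin (180°W, 90°S): lon 3.8696, lat 9.1850.
Field: 3.8696/20 → 0 → A, 9.1850/10 → 0 → A; chars AA.
Square: 3.8696/2 → 1, 9.1850/1 → 9; chars 19.
Subsquare: 1.8696/0.0833333 → 22 → w, 0.1850/0.0416667 → 4 → e; chars we.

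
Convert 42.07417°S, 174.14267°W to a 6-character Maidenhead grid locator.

AE27ww

Shift to the Maidenhead origin (180°W, 90°S): lon 5.8573, lat 47.9258.
Field (20°×10°, letters A–R): 5.8573/20 → 0 → A, 47.9258/10 → 4 → E; chars AE.
Square (2°×1°, digits 0–9): 5.8573/2 → 2, 7.9258/1 → 7; chars 27.
Subsquare (5′×2.5′, letters a–x): 1.8573/0.0833333 → 22 → w, 0.9258/0.0416667 → 22 → w; chars ww.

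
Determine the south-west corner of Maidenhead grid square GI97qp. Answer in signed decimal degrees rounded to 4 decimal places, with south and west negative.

-2.3750, -40.6667

Field G=6, I=8: +6·20° lon, +8·10° lat → SW at lon -60°, lat -10°.
Square 9, 7: +9·2° lon, +7·1° lat → SW at lon -42°, lat -3°.
Subsquare q=16, p=15: +16·0.0833333° lon, +15·0.0416667° lat → SW at lon -40.6667°, lat -2.375°.
latitude -2.3750, longitude -40.6667.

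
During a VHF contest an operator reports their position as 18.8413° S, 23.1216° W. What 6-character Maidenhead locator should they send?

Offset from 180°W / 90°S: lon 156.8784°, lat 71.1587°.
Field: lon ⌊156.8784/20⌋ = 7 → H; lat ⌊71.1587/10⌋ = 7 → H.
Square: lon ⌊16.8784/2⌋ = 8; lat ⌊1.1587/1⌋ = 1.
Subsquare: lon ⌊0.8784/0.0833333⌋ = 10 → k; lat ⌊0.1587/0.0416667⌋ = 3 → d.

HH81kd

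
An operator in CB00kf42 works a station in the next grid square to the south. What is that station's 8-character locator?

CB00kf41

Latitude extended square 2; −1 → 1.
The longitude characters are unchanged.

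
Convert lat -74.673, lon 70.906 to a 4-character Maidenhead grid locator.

MB55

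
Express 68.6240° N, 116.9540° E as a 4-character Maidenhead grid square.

Shift to the Maidenhead origin (180°W, 90°S): lon 296.95, lat 158.62.
Field: 296.95/20 → 14 → O, 158.62/10 → 15 → P; chars OP.
Square: 16.95/2 → 8, 8.62/1 → 8; chars 88.

OP88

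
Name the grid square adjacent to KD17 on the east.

KD27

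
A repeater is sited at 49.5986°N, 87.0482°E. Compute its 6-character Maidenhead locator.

NN39mo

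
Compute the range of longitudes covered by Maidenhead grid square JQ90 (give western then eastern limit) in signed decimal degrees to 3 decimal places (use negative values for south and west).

18.000, 20.000

Field J=9, Q=16: +9·20° lon, +16·10° lat → SW at lon 0°, lat 70°.
Square 9, 0: +9·2° lon, +0·1° lat → SW at lon 18°, lat 70°.
Cell spans 2° lon × 1° lat.
west 18.000, east 20.000.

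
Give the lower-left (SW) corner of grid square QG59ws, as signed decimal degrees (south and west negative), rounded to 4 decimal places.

-20.2500, 151.8333

Field Q=16, G=6: +16·20° lon, +6·10° lat → SW at lon 140°, lat -30°.
Square 5, 9: +5·2° lon, +9·1° lat → SW at lon 150°, lat -21°.
Subsquare w=22, s=18: +22·0.0833333° lon, +18·0.0416667° lat → SW at lon 151.833°, lat -20.25°.
latitude -20.2500, longitude 151.8333.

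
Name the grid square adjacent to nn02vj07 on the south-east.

Longitude extended square 0; +1 → 1.
Latitude extended square 7; −1 → 6.

NN02vj16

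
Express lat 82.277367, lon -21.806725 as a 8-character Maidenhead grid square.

Shift to the Maidenhead origin (180°W, 90°S): lon 158.19327, lat 172.27737.
Field: 158.19327/20 → 7 → H, 172.27737/10 → 17 → R; chars HR.
Square: 18.19327/2 → 9, 2.27737/1 → 2; chars 92.
Subsquare: 0.19327/0.0833333 → 2 → c, 0.27737/0.0416667 → 6 → g; chars cg.
Extended square: 0.02661/0.00833333 → 3, 0.02737/0.00416667 → 6; chars 36.

HR92cg36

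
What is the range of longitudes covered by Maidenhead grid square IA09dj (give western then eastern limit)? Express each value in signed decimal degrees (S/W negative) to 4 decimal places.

Field I=8, A=0: +8·20° lon, +0·10° lat → SW at lon -20°, lat -90°.
Square 0, 9: +0·2° lon, +9·1° lat → SW at lon -20°, lat -81°.
Subsquare d=3, j=9: +3·0.0833333° lon, +9·0.0416667° lat → SW at lon -19.75°, lat -80.625°.
Cell spans 0.0833333° lon × 0.0416667° lat.
west -19.7500, east -19.6667.

-19.7500, -19.6667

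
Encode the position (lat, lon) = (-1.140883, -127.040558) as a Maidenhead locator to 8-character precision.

Add 180° to longitude and 90° to latitude: 52.95944, 88.85912.
Field: lon ⌊52.95944/20⌋ = 2 → C; lat ⌊88.85912/10⌋ = 8 → I.
Square: lon ⌊12.95944/2⌋ = 6; lat ⌊8.85912/1⌋ = 8.
Subsquare: lon ⌊0.95944/0.0833333⌋ = 11 → l; lat ⌊0.85912/0.0416667⌋ = 20 → u.
Extended square: lon ⌊0.04278/0.00833333⌋ = 5; lat ⌊0.02578/0.00416667⌋ = 6.

CI68lu56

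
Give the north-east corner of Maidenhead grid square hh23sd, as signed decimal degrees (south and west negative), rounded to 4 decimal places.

-16.8333, -34.4167

Field H=7, H=7: +7·20° lon, +7·10° lat → SW at lon -40°, lat -20°.
Square 2, 3: +2·2° lon, +3·1° lat → SW at lon -36°, lat -17°.
Subsquare s=18, d=3: +18·0.0833333° lon, +3·0.0416667° lat → SW at lon -34.5°, lat -16.875°.
Cell spans 0.0833333° lon × 0.0416667° lat. NE corner is SW corner plus one full cell.
latitude -16.8333, longitude -34.4167.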